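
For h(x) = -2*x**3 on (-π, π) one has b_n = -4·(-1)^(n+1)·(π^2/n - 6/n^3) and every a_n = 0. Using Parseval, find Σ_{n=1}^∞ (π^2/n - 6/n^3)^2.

pi**6/14

Parseval: Σ b_n^2 = (1/π) ∫_{-π}^{π} h(x)^2 dx = 8*pi**6/7.
b_n^2 = 16·(π^2/n - 6/n^3)^2, so the sum equals (8*pi**6/7)/16 = pi**6/14.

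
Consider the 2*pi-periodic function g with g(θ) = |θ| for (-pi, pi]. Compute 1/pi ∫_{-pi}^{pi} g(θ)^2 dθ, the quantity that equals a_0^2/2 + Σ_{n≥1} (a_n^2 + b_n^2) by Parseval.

1/pi ∫_{-pi}^{pi} g(θ)^2 dθ = 1/pi · (2*pi**3/3) = 2*pi**2/3.

2*pi**2/3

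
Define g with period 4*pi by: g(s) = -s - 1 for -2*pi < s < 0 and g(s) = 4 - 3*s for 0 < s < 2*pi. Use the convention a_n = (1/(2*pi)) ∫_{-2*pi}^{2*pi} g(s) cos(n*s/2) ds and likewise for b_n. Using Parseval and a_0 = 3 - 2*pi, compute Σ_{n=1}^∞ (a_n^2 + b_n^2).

Parseval: a_0^2/2 + Σ_{n≥1} (a_n^2+b_n^2) = (1/(2*pi)) ∫_{-2*pi}^{2*pi} g(s)^2 ds = -26*pi + 17 + 40*pi**2/3.
Subtract a_0^2/2 = (3 - 2*pi)**2/2: Σ (a_n^2+b_n^2) = -20*pi + 25/2 + 34*pi**2/3.

-20*pi + 25/2 + 34*pi**2/3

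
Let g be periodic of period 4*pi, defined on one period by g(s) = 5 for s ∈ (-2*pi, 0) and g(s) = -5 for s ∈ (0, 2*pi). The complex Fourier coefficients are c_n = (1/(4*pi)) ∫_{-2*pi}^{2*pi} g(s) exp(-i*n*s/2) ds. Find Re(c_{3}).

0

Since g is real-valued, Re(c_{3}) = (1/(4*pi)) ∫_{-2*pi}^{2*pi} g(s) cos(3*s/2) ds = a_{3}/2.
(g is odd, so the integrand is odd over a symmetric interval and the integral vanishes.)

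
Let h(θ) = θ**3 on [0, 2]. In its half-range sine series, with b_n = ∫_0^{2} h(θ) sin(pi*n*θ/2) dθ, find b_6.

4*(1 - 6*pi**2)/(9*pi**3)

b_6 = ∫_0^{2} (θ**3) sin(3*pi*θ) dθ.
Integrating by parts three times (tabular method), an antiderivative of (θ**3) sin(3*pi*θ) is -θ**3*cos(3*pi*θ)/(3*pi) + θ**2*sin(3*pi*θ)/(3*pi**2) + 2*θ*cos(3*pi*θ)/(9*pi**3) - 2*sin(3*pi*θ)/(27*pi**4); evaluating from 0 to 2: ∫_{0}^{2} (θ**3) sin(3*pi*θ) dθ = (4*(1 - 6*pi**2)/(9*pi**3)) - (0) = 4*(1 - 6*pi**2)/(9*pi**3).
Hence b_6 = 4*(1 - 6*pi**2)/(9*pi**3).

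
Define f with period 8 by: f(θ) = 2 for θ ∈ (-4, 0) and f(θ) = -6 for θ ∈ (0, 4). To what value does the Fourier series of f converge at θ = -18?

θ = -18 differs from θ = -2 by -2 full period(s), and the series is 8-periodic.
f is continuous at θ = -2 with value 2, so the series converges to 2 there.

2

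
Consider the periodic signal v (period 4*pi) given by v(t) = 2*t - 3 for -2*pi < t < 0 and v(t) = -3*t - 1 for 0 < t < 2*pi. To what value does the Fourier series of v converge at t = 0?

-2

At t = 0 the one-sided limits are v(0^-) = -3 and v(0^+) = -1.
By Dirichlet's theorem the series converges to their average, [(-3) + (-1)]/2 = -2.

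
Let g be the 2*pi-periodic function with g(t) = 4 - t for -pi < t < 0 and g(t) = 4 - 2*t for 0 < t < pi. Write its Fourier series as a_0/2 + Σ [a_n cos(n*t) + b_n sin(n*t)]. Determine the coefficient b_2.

3/2

b_2 = 1/pi ∫_{-pi}^{pi} g(t) sin(2*t) dt.
Split the integral at the breakpoints.
Integrating by parts (boundary term plus one more integral), an antiderivative of (4 - t) sin(2*t) is t*cos(2*t)/2 - sin(2*t)/4 - 2*cos(2*t); evaluating from -pi to 0: ∫_{-pi}^{0} (4 - t) sin(2*t) dt = (-2) - (-2 - pi/2) = pi/2.
Integrating by parts (boundary term plus one more integral), an antiderivative of (4 - 2*t) sin(2*t) is t*cos(2*t) - sin(2*t)/2 - 2*cos(2*t); evaluating from 0 to pi: ∫_{0}^{pi} (4 - 2*t) sin(2*t) dt = (-2 + pi) - (-2) = pi.
Summing the pieces and multiplying by (1/pi) gives b_2 = 3/2.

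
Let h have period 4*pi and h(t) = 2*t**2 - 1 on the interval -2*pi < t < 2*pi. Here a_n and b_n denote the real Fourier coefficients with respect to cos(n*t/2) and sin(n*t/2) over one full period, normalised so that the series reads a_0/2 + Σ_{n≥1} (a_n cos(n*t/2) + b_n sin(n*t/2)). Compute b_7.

b_7 = (1/(2*pi)) ∫_{-2*pi}^{2*pi} h(t) sin(7*t/2) dt.
h is even and sin(7*t/2) is odd, so the integrand is odd over a symmetric interval and the integral vanishes.

0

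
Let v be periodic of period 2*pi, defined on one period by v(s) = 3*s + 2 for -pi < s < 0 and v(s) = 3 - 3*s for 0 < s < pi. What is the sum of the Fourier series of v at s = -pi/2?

2 - 3*pi/2

v is continuous at s = -pi/2 with value 2 - 3*pi/2, so the series converges to 2 - 3*pi/2 there.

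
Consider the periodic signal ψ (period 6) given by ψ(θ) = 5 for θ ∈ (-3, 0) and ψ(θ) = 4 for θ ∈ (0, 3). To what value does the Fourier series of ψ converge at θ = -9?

θ = -9 differs from θ = -3 by -1 full period(s), and the series is 6-periodic.
At θ = -3 the one-sided limits are ψ(-3^-) = 4 and ψ(-3^+) = 5.
By Dirichlet's theorem the series converges to their average, [(4) + (5)]/2 = 9/2.

9/2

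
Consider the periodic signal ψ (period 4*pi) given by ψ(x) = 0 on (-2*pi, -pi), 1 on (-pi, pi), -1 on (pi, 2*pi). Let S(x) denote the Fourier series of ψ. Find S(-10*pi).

x = -10*pi differs from x = -2*pi by -2 full period(s), and the series is 4*pi-periodic.
At x = -2*pi the one-sided limits are ψ(-2*pi^-) = -1 and ψ(-2*pi^+) = 0.
By Dirichlet's theorem the series converges to their average, [(-1) + (0)]/2 = -1/2.

-1/2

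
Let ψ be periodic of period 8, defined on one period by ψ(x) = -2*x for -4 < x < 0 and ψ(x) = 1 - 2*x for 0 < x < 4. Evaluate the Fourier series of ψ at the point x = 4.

1/2

At x = 4 the one-sided limits are ψ(4^-) = -7 and ψ(4^+) = 8.
By Dirichlet's theorem the series converges to their average, [(-7) + (8)]/2 = 1/2.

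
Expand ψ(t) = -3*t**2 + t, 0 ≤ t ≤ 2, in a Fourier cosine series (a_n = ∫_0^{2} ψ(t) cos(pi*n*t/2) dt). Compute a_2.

a_2 = ∫_0^{2} (-3*t**2 + t) cos(pi*t) dt.
Integrating by parts twice (tabular method), an antiderivative of (-3*t**2 + t) cos(pi*t) is -3*t**2*sin(pi*t)/pi + t*sin(pi*t)/pi - 6*t*cos(pi*t)/pi**2 + 6*sin(pi*t)/pi**3 + cos(pi*t)/pi**2; evaluating from 0 to 2: ∫_{0}^{2} (-3*t**2 + t) cos(pi*t) dt = (-11/pi**2) - (pi**(-2)) = -12/pi**2.
Hence a_2 = -12/pi**2.

-12/pi**2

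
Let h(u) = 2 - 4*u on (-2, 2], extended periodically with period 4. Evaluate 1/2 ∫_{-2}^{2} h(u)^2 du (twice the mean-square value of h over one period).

1/2 ∫_{-2}^{2} h(u)^2 du = 1/2 · (304/3) = 152/3.

152/3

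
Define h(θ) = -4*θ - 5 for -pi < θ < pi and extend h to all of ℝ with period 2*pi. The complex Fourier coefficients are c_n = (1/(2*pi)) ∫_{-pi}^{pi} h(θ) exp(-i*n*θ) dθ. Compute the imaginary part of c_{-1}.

Since h is real-valued, Im(c_{-1}) = -(1/(2*pi)) ∫_{-pi}^{pi} h(θ) sin(-θ) dθ = b_{1}/2.
Integrating by parts (boundary term plus one more integral), an antiderivative of (-4*θ - 5) sin(-θ) is -4*θ*cos(θ) + 4*sin(θ) - 5*cos(θ); evaluating from -pi to pi: ∫_{-pi}^{pi} (-4*θ - 5) sin(-θ) dθ = (5 + 4*pi) - (5 - 4*pi) = 8*pi.
Hence Im(c_{-1}) = (-1/(2*pi))·(8*pi) = -4.

-4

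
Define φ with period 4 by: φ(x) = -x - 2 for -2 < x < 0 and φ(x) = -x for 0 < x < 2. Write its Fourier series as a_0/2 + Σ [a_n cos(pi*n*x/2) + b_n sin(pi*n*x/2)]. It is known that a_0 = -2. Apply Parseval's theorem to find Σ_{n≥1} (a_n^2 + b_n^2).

Parseval: a_0^2/2 + Σ_{n≥1} (a_n^2+b_n^2) = 1/2 ∫_{-2}^{2} φ(x)^2 dx = 8/3.
Subtract a_0^2/2 = 2: Σ (a_n^2+b_n^2) = 2/3.

2/3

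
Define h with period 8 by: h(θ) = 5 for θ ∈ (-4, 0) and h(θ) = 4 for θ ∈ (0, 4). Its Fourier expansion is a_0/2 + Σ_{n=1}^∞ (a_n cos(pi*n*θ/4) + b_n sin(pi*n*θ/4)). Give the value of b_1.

-2/pi

b_1 = 1/4 ∫_{-4}^{4} h(θ) sin(pi*θ/4) dθ.
Split the integral at the breakpoints.
Directly, an antiderivative of (5) sin(pi*θ/4) is -20*cos(pi*θ/4)/pi; evaluating from -4 to 0: ∫_{-4}^{0} (5) sin(pi*θ/4) dθ = (-20/pi) - (20/pi) = -40/pi.
Directly, an antiderivative of (4) sin(pi*θ/4) is -16*cos(pi*θ/4)/pi; evaluating from 0 to 4: ∫_{0}^{4} (4) sin(pi*θ/4) dθ = (16/pi) - (-16/pi) = 32/pi.
Summing the pieces and multiplying by (1/4) gives b_1 = -2/pi.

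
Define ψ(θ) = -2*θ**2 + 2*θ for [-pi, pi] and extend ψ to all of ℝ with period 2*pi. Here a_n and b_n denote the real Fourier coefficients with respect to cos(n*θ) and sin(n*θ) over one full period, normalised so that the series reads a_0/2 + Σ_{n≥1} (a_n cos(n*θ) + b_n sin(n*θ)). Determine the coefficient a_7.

8/49

a_7 = 1/pi ∫_{-pi}^{pi} ψ(θ) cos(7*θ) dθ.
Integrating by parts twice (tabular method), an antiderivative of (-2*θ**2 + 2*θ) cos(7*θ) is -2*θ**2*sin(7*θ)/7 + 2*θ*sin(7*θ)/7 - 4*θ*cos(7*θ)/49 + 4*sin(7*θ)/343 + 2*cos(7*θ)/49; evaluating from -pi to pi: ∫_{-pi}^{pi} (-2*θ**2 + 2*θ) cos(7*θ) dθ = (-2/49 + 4*pi/49) - (-4*pi/49 - 2/49) = 8*pi/49.
Hence a_7 = (1/pi)·(8*pi/49) = 8/49.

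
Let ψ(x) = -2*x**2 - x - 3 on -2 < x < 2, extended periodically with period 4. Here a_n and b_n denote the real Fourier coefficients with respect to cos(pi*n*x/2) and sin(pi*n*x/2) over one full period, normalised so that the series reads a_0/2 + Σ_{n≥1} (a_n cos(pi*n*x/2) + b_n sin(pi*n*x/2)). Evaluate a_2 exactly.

a_2 = 1/2 ∫_{-2}^{2} ψ(x) cos(pi*x) dx.
Integrating by parts twice (tabular method), an antiderivative of (-2*x**2 - x - 3) cos(pi*x) is -2*x**2*sin(pi*x)/pi - x*sin(pi*x)/pi - 4*x*cos(pi*x)/pi**2 - 3*sin(pi*x)/pi + 4*sin(pi*x)/pi**3 - cos(pi*x)/pi**2; evaluating from -2 to 2: ∫_{-2}^{2} (-2*x**2 - x - 3) cos(pi*x) dx = (-9/pi**2) - (7/pi**2) = -16/pi**2.
Hence a_2 = (1/2)·(-16/pi**2) = -8/pi**2.

-8/pi**2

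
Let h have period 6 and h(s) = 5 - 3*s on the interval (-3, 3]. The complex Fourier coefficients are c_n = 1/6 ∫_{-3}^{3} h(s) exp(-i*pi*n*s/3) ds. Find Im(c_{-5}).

Since h is real-valued, Im(c_{-5}) = -1/6 ∫_{-3}^{3} h(s) sin(-5*pi*s/3) ds = b_{5}/2.
Integrating by parts (boundary term plus one more integral), an antiderivative of (5 - 3*s) sin(-5*pi*s/3) is -9*s*cos(5*pi*s/3)/(5*pi) + 27*sin(5*pi*s/3)/(25*pi**2) + 3*cos(5*pi*s/3)/pi; evaluating from -3 to 3: ∫_{-3}^{3} (5 - 3*s) sin(-5*pi*s/3) ds = (12/(5*pi)) - (-42/(5*pi)) = 54/(5*pi).
Hence Im(c_{-5}) = (-1/6)·(54/(5*pi)) = -9/(5*pi).

-9/(5*pi)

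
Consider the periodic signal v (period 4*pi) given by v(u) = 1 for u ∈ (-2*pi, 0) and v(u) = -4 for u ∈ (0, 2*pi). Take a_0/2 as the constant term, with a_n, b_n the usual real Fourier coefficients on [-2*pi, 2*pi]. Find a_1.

0

a_1 = (1/(2*pi)) ∫_{-2*pi}^{2*pi} v(u) cos(u/2) du.
Split the integral at the breakpoints.
Directly, an antiderivative of (1) cos(u/2) is 2*sin(u/2); evaluating from -2*pi to 0: ∫_{-2*pi}^{0} (1) cos(u/2) du = (0) - (0) = 0.
Directly, an antiderivative of (-4) cos(u/2) is -8*sin(u/2); evaluating from 0 to 2*pi: ∫_{0}^{2*pi} (-4) cos(u/2) du = (0) - (0) = 0.
Summing the pieces and multiplying by (1/(2*pi)) gives a_1 = 0.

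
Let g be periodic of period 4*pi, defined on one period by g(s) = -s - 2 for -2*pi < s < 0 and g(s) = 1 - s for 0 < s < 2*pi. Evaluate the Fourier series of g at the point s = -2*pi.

At s = -2*pi the one-sided limits are g(-2*pi^-) = 1 - 2*pi and g(-2*pi^+) = -2 + 2*pi.
By Dirichlet's theorem the series converges to their average, [(1 - 2*pi) + (-2 + 2*pi)]/2 = -1/2.

-1/2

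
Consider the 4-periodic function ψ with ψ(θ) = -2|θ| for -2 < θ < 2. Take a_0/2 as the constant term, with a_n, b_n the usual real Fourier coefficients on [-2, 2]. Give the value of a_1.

a_1 = 1/2 ∫_{-2}^{2} ψ(θ) cos(pi*θ/2) dθ.
ψ is even and cos(pi*θ/2) is even, so the integrand is even and a_1 = ∫_0^{2} ψ(θ) cos(pi*θ/2) dθ.
Integrating by parts (boundary term plus one more integral), an antiderivative of (-2*θ) cos(pi*θ/2) is -4*θ*sin(pi*θ/2)/pi - 8*cos(pi*θ/2)/pi**2; evaluating from 0 to 2: ∫_{0}^{2} (-2*θ) cos(pi*θ/2) dθ = (8/pi**2) - (-8/pi**2) = 16/pi**2.
Hence a_1 = 16/pi**2.

16/pi**2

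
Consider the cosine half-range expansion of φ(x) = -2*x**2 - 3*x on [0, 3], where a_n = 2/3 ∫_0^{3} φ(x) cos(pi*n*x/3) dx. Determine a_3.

a_3 = 2/3 ∫_0^{3} (-2*x**2 - 3*x) cos(pi*x) dx.
Integrating by parts twice (tabular method), an antiderivative of (-2*x**2 - 3*x) cos(pi*x) is -2*x**2*sin(pi*x)/pi - 3*x*sin(pi*x)/pi - 4*x*cos(pi*x)/pi**2 + 4*sin(pi*x)/pi**3 - 3*cos(pi*x)/pi**2; evaluating from 0 to 3: ∫_{0}^{3} (-2*x**2 - 3*x) cos(pi*x) dx = (15/pi**2) - (-3/pi**2) = 18/pi**2.
Hence a_3 = (2/3)·(18/pi**2) = 12/pi**2.

12/pi**2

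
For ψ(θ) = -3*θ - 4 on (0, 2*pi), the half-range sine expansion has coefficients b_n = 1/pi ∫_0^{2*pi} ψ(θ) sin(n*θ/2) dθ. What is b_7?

4*(-3*pi - 4)/(7*pi)

b_7 = 1/pi ∫_0^{2*pi} (-3*θ - 4) sin(7*θ/2) dθ.
Integrating by parts (boundary term plus one more integral), an antiderivative of (-3*θ - 4) sin(7*θ/2) is 6*θ*cos(7*θ/2)/7 - 12*sin(7*θ/2)/49 + 8*cos(7*θ/2)/7; evaluating from 0 to 2*pi: ∫_{0}^{2*pi} (-3*θ - 4) sin(7*θ/2) dθ = (-12*pi/7 - 8/7) - (8/7) = -12*pi/7 - 16/7.
Hence b_7 = (1/pi)·(-12*pi/7 - 16/7) = 4*(-3*pi - 4)/(7*pi).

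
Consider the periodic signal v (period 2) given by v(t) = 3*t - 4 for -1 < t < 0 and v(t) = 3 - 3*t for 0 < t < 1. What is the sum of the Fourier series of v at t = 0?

-1/2

At t = 0 the one-sided limits are v(0^-) = -4 and v(0^+) = 3.
By Dirichlet's theorem the series converges to their average, [(-4) + (3)]/2 = -1/2.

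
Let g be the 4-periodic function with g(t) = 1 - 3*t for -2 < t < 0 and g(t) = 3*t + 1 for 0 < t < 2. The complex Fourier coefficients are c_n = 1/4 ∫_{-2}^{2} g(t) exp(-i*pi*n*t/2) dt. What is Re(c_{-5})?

-12/(25*pi**2)

Since g is real-valued, Re(c_{-5}) = 1/4 ∫_{-2}^{2} g(t) cos(-5*pi*t/2) dt = a_{5}/2.
g is even and cos(-5*pi*t/2) is even, so the integrand is even: ∫_{-2}^{2} g(t) cos(-5*pi*t/2) dt = 2∫_0^{2} g(t) cos(-5*pi*t/2) dt.
Integrating by parts (boundary term plus one more integral), an antiderivative of (3*t + 1) cos(-5*pi*t/2) is 6*t*sin(5*pi*t/2)/(5*pi) + 2*sin(5*pi*t/2)/(5*pi) + 12*cos(5*pi*t/2)/(25*pi**2); evaluating from 0 to 2: ∫_{0}^{2} (3*t + 1) cos(-5*pi*t/2) dt = (-12/(25*pi**2)) - (12/(25*pi**2)) = -24/(25*pi**2).
So ∫_{-2}^{2} g(t) cos(-5*pi*t/2) dt = -48/(25*pi**2).
Hence Re(c_{-5}) = (1/4)·(-48/(25*pi**2)) = -12/(25*pi**2).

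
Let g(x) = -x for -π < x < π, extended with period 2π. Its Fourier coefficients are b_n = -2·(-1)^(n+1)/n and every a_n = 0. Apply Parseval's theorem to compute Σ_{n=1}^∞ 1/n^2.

pi**2/6

Parseval: Σ b_n^2 = (1/π) ∫_{-π}^{π} g(x)^2 dx = 2*pi**2/3.
Σ b_n^2 = Σ 4/n^2, so Σ 1/n^2 = (2*pi**2/3)/4 = pi**2/6.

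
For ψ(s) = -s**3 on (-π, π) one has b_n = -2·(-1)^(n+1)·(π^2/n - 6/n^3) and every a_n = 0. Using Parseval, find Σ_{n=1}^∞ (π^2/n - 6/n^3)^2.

pi**6/14

Parseval: Σ b_n^2 = (1/π) ∫_{-π}^{π} ψ(s)^2 ds = 2*pi**6/7.
b_n^2 = 4·(π^2/n - 6/n^3)^2, so the sum equals (2*pi**6/7)/4 = pi**6/14.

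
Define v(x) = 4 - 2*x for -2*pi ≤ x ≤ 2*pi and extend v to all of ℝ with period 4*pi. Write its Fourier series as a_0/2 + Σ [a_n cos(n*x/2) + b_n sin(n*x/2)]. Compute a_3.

0

a_3 = (1/(2*pi)) ∫_{-2*pi}^{2*pi} v(x) cos(3*x/2) dx.
Integrating by parts (boundary term plus one more integral), an antiderivative of (4 - 2*x) cos(3*x/2) is -4*x*sin(3*x/2)/3 + 8*sin(3*x/2)/3 - 8*cos(3*x/2)/9; evaluating from -2*pi to 2*pi: ∫_{-2*pi}^{2*pi} (4 - 2*x) cos(3*x/2) dx = (8/9) - (8/9) = 0.
Hence a_3 = (1/(2*pi))·(0) = 0.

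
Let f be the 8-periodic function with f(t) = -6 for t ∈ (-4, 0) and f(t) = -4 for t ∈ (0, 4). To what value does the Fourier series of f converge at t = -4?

At t = -4 the one-sided limits are f(-4^-) = -4 and f(-4^+) = -6.
By Dirichlet's theorem the series converges to their average, [(-4) + (-6)]/2 = -5.

-5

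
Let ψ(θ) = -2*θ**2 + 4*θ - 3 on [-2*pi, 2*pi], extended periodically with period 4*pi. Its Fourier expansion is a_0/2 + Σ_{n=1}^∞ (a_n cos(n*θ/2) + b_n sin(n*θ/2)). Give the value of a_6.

a_6 = (1/(2*pi)) ∫_{-2*pi}^{2*pi} ψ(θ) cos(3*θ) dθ.
Integrating by parts twice (tabular method), an antiderivative of (-2*θ**2 + 4*θ - 3) cos(3*θ) is -2*θ**2*sin(3*θ)/3 + 4*θ*sin(3*θ)/3 - 4*θ*cos(3*θ)/9 - 23*sin(3*θ)/27 + 4*cos(3*θ)/9; evaluating from -2*pi to 2*pi: ∫_{-2*pi}^{2*pi} (-2*θ**2 + 4*θ - 3) cos(3*θ) dθ = (4/9 - 8*pi/9) - (4/9 + 8*pi/9) = -16*pi/9.
Hence a_6 = (1/(2*pi))·(-16*pi/9) = -8/9.

-8/9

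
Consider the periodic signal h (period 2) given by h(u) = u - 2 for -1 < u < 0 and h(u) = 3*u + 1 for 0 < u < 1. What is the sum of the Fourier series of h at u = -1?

1/2

u = -1 differs from u = 1 by -1 full period(s), and the series is 2-periodic.
At u = 1 the one-sided limits are h(1^-) = 4 and h(1^+) = -3.
By Dirichlet's theorem the series converges to their average, [(4) + (-3)]/2 = 1/2.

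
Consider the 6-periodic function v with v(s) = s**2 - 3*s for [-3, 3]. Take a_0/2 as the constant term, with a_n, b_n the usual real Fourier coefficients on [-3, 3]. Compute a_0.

6

a_0 = 1/3 ∫_{-3}^{3} v(s) ds = 1/3 · (18) = 6.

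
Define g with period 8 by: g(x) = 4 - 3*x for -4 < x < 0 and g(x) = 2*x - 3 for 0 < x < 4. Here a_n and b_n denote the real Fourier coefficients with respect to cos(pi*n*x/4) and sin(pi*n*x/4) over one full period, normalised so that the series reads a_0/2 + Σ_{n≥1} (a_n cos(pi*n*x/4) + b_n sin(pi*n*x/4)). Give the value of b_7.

b_7 = 1/4 ∫_{-4}^{4} g(x) sin(7*pi*x/4) dx.
Split the integral at the breakpoints.
Integrating by parts (boundary term plus one more integral), an antiderivative of (4 - 3*x) sin(7*pi*x/4) is 12*x*cos(7*pi*x/4)/(7*pi) - 48*sin(7*pi*x/4)/(49*pi**2) - 16*cos(7*pi*x/4)/(7*pi); evaluating from -4 to 0: ∫_{-4}^{0} (4 - 3*x) sin(7*pi*x/4) dx = (-16/(7*pi)) - (64/(7*pi)) = -80/(7*pi).
Integrating by parts (boundary term plus one more integral), an antiderivative of (2*x - 3) sin(7*pi*x/4) is -8*x*cos(7*pi*x/4)/(7*pi) + 32*sin(7*pi*x/4)/(49*pi**2) + 12*cos(7*pi*x/4)/(7*pi); evaluating from 0 to 4: ∫_{0}^{4} (2*x - 3) sin(7*pi*x/4) dx = (20/(7*pi)) - (12/(7*pi)) = 8/(7*pi).
Summing the pieces and multiplying by (1/4) gives b_7 = -18/(7*pi).

-18/(7*pi)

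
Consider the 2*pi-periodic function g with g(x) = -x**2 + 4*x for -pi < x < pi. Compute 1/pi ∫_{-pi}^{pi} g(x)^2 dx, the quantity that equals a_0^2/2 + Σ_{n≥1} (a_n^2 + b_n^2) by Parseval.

2*pi**2*(3*pi**2 + 80)/15

1/pi ∫_{-pi}^{pi} g(x)^2 dx = 1/pi · (2*pi**3*(3*pi**2 + 80)/15) = 2*pi**2*(3*pi**2 + 80)/15.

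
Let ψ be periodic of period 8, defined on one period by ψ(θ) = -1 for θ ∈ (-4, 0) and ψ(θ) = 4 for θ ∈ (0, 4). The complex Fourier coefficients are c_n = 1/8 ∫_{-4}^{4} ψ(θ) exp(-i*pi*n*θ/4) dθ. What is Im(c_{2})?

Since ψ is real-valued, Im(c_{2}) = -1/8 ∫_{-4}^{4} ψ(θ) sin(pi*θ/2) dθ = -b_{2}/2.
Split the integral at the breakpoints.
Directly, an antiderivative of (-1) sin(pi*θ/2) is 2*cos(pi*θ/2)/pi; evaluating from -4 to 0: ∫_{-4}^{0} (-1) sin(pi*θ/2) dθ = (2/pi) - (2/pi) = 0.
Directly, an antiderivative of (4) sin(pi*θ/2) is -8*cos(pi*θ/2)/pi; evaluating from 0 to 4: ∫_{0}^{4} (4) sin(pi*θ/2) dθ = (-8/pi) - (-8/pi) = 0.
So ∫_{-4}^{4} ψ(θ) sin(pi*θ/2) dθ = 0.
Hence Im(c_{2}) = (-1/8)·(0) = 0.

0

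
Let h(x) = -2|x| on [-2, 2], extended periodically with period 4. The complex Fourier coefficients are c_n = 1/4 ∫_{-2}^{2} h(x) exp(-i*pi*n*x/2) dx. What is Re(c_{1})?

8/pi**2

Since h is real-valued, Re(c_{1}) = 1/4 ∫_{-2}^{2} h(x) cos(pi*x/2) dx = a_{1}/2.
h is even and cos(pi*x/2) is even, so the integrand is even: ∫_{-2}^{2} h(x) cos(pi*x/2) dx = 2∫_0^{2} h(x) cos(pi*x/2) dx.
Integrating by parts (boundary term plus one more integral), an antiderivative of (-2*x) cos(pi*x/2) is -4*x*sin(pi*x/2)/pi - 8*cos(pi*x/2)/pi**2; evaluating from 0 to 2: ∫_{0}^{2} (-2*x) cos(pi*x/2) dx = (8/pi**2) - (-8/pi**2) = 16/pi**2.
So ∫_{-2}^{2} h(x) cos(pi*x/2) dx = 32/pi**2.
Hence Re(c_{1}) = (1/4)·(32/pi**2) = 8/pi**2.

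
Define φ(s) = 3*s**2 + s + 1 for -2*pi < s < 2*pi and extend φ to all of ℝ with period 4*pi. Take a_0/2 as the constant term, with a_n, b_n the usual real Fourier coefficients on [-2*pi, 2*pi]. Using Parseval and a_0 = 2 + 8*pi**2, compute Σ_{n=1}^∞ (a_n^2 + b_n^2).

Parseval: a_0^2/2 + Σ_{n≥1} (a_n^2+b_n^2) = (1/(2*pi)) ∫_{-2*pi}^{2*pi} φ(s)^2 ds = 2 + 56*pi**2/3 + 288*pi**4/5.
Subtract a_0^2/2 = 2*(1 + 4*pi**2)**2: Σ (a_n^2+b_n^2) = 8*pi**2*(5 + 48*pi**2)/15.

8*pi**2*(5 + 48*pi**2)/15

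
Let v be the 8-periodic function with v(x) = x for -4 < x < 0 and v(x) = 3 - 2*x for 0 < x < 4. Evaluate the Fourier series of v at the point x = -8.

3/2

x = -8 differs from x = 0 by -1 full period(s), and the series is 8-periodic.
At x = 0 the one-sided limits are v(0^-) = 0 and v(0^+) = 3.
By Dirichlet's theorem the series converges to their average, [(0) + (3)]/2 = 3/2.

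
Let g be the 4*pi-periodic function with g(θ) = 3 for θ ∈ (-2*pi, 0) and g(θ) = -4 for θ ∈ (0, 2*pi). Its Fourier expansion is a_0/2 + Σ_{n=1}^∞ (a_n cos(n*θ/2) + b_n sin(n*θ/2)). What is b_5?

b_5 = (1/(2*pi)) ∫_{-2*pi}^{2*pi} g(θ) sin(5*θ/2) dθ.
Split the integral at the breakpoints.
Directly, an antiderivative of (3) sin(5*θ/2) is -6*cos(5*θ/2)/5; evaluating from -2*pi to 0: ∫_{-2*pi}^{0} (3) sin(5*θ/2) dθ = (-6/5) - (6/5) = -12/5.
Directly, an antiderivative of (-4) sin(5*θ/2) is 8*cos(5*θ/2)/5; evaluating from 0 to 2*pi: ∫_{0}^{2*pi} (-4) sin(5*θ/2) dθ = (-8/5) - (8/5) = -16/5.
Summing the pieces and multiplying by (1/(2*pi)) gives b_5 = -14/(5*pi).

-14/(5*pi)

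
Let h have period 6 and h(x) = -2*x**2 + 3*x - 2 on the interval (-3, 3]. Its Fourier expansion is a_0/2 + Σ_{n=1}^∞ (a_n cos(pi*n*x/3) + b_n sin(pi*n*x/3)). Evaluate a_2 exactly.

a_2 = 1/3 ∫_{-3}^{3} h(x) cos(2*pi*x/3) dx.
Integrating by parts twice (tabular method), an antiderivative of (-2*x**2 + 3*x - 2) cos(2*pi*x/3) is -3*x**2*sin(2*pi*x/3)/pi + 9*x*sin(2*pi*x/3)/(2*pi) - 9*x*cos(2*pi*x/3)/pi**2 - 3*sin(2*pi*x/3)/pi + 27*sin(2*pi*x/3)/(2*pi**3) + 27*cos(2*pi*x/3)/(4*pi**2); evaluating from -3 to 3: ∫_{-3}^{3} (-2*x**2 + 3*x - 2) cos(2*pi*x/3) dx = (-81/(4*pi**2)) - (135/(4*pi**2)) = -54/pi**2.
Hence a_2 = (1/3)·(-54/pi**2) = -18/pi**2.

-18/pi**2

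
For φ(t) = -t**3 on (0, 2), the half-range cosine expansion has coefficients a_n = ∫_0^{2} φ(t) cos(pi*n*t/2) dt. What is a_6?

-4/(3*pi**2)

a_6 = ∫_0^{2} (-t**3) cos(3*pi*t) dt.
Integrating by parts three times (tabular method), an antiderivative of (-t**3) cos(3*pi*t) is -t**3*sin(3*pi*t)/(3*pi) - t**2*cos(3*pi*t)/(3*pi**2) + 2*t*sin(3*pi*t)/(9*pi**3) + 2*cos(3*pi*t)/(27*pi**4); evaluating from 0 to 2: ∫_{0}^{2} (-t**3) cos(3*pi*t) dt = (2*(1 - 18*pi**2)/(27*pi**4)) - (2/(27*pi**4)) = -4/(3*pi**2).
Hence a_6 = -4/(3*pi**2).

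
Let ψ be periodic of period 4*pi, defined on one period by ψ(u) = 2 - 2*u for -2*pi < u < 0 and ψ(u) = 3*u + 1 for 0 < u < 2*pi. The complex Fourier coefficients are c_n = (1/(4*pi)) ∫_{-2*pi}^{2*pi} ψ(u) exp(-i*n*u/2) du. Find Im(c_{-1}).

Since ψ is real-valued, Im(c_{-1}) = -(1/(4*pi)) ∫_{-2*pi}^{2*pi} ψ(u) sin(-u/2) du = b_{1}/2.
Split the integral at the breakpoints.
Integrating by parts (boundary term plus one more integral), an antiderivative of (2 - 2*u) sin(-u/2) is -4*u*cos(u/2) + 8*sin(u/2) + 4*cos(u/2); evaluating from -2*pi to 0: ∫_{-2*pi}^{0} (2 - 2*u) sin(-u/2) du = (4) - (-8*pi - 4) = 8 + 8*pi.
Integrating by parts (boundary term plus one more integral), an antiderivative of (3*u + 1) sin(-u/2) is 6*u*cos(u/2) - 12*sin(u/2) + 2*cos(u/2); evaluating from 0 to 2*pi: ∫_{0}^{2*pi} (3*u + 1) sin(-u/2) du = (-12*pi - 2) - (2) = -12*pi - 4.
So ∫_{-2*pi}^{2*pi} ψ(u) sin(-u/2) du = 4 - 4*pi.
Hence Im(c_{-1}) = (-1/(4*pi))·(4 - 4*pi) = (-1 + pi)/pi.

(-1 + pi)/pi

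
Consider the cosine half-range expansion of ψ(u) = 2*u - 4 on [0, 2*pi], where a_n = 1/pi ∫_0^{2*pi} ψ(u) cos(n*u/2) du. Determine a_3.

a_3 = 1/pi ∫_0^{2*pi} (2*u - 4) cos(3*u/2) du.
Integrating by parts (boundary term plus one more integral), an antiderivative of (2*u - 4) cos(3*u/2) is 4*u*sin(3*u/2)/3 - 8*sin(3*u/2)/3 + 8*cos(3*u/2)/9; evaluating from 0 to 2*pi: ∫_{0}^{2*pi} (2*u - 4) cos(3*u/2) du = (-8/9) - (8/9) = -16/9.
Hence a_3 = (1/pi)·(-16/9) = -16/(9*pi).

-16/(9*pi)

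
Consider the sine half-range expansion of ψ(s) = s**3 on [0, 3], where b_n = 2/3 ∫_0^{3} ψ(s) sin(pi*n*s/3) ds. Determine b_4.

b_4 = 2/3 ∫_0^{3} (s**3) sin(4*pi*s/3) ds.
Integrating by parts three times (tabular method), an antiderivative of (s**3) sin(4*pi*s/3) is -3*s**3*cos(4*pi*s/3)/(4*pi) + 27*s**2*sin(4*pi*s/3)/(16*pi**2) + 81*s*cos(4*pi*s/3)/(32*pi**3) - 243*sin(4*pi*s/3)/(128*pi**4); evaluating from 0 to 3: ∫_{0}^{3} (s**3) sin(4*pi*s/3) ds = (81*(3 - 8*pi**2)/(32*pi**3)) - (0) = 81*(3 - 8*pi**2)/(32*pi**3).
Hence b_4 = (2/3)·(81*(3 - 8*pi**2)/(32*pi**3)) = 27*(3 - 8*pi**2)/(16*pi**3).

27*(3 - 8*pi**2)/(16*pi**3)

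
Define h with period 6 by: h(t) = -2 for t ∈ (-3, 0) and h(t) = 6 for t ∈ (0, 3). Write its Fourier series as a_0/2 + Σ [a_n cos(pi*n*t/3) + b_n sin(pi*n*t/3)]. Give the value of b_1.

16/pi

b_1 = 1/3 ∫_{-3}^{3} h(t) sin(pi*t/3) dt.
Split the integral at the breakpoints.
Directly, an antiderivative of (-2) sin(pi*t/3) is 6*cos(pi*t/3)/pi; evaluating from -3 to 0: ∫_{-3}^{0} (-2) sin(pi*t/3) dt = (6/pi) - (-6/pi) = 12/pi.
Directly, an antiderivative of (6) sin(pi*t/3) is -18*cos(pi*t/3)/pi; evaluating from 0 to 3: ∫_{0}^{3} (6) sin(pi*t/3) dt = (18/pi) - (-18/pi) = 36/pi.
Summing the pieces and multiplying by (1/3) gives b_1 = 16/pi.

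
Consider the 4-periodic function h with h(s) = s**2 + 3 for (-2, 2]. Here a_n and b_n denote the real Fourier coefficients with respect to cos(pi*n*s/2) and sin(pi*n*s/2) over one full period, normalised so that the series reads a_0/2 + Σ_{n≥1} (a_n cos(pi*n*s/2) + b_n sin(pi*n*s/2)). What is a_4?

pi**(-2)

a_4 = 1/2 ∫_{-2}^{2} h(s) cos(2*pi*s) ds.
h is even and cos(2*pi*s) is even, so the integrand is even and a_4 = ∫_0^{2} h(s) cos(2*pi*s) ds.
Integrating by parts twice (tabular method), an antiderivative of (s**2 + 3) cos(2*pi*s) is s**2*sin(2*pi*s)/(2*pi) + s*cos(2*pi*s)/(2*pi**2) - sin(2*pi*s)/(4*pi**3) + 3*sin(2*pi*s)/(2*pi); evaluating from 0 to 2: ∫_{0}^{2} (s**2 + 3) cos(2*pi*s) ds = (pi**(-2)) - (0) = pi**(-2).
Hence a_4 = pi**(-2).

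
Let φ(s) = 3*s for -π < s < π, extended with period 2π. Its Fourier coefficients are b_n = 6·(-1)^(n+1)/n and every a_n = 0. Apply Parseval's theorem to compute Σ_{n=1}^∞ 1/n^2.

Parseval: Σ b_n^2 = (1/π) ∫_{-π}^{π} φ(s)^2 ds = 6*pi**2.
Σ b_n^2 = Σ 36/n^2, so Σ 1/n^2 = (6*pi**2)/36 = pi**2/6.

pi**2/6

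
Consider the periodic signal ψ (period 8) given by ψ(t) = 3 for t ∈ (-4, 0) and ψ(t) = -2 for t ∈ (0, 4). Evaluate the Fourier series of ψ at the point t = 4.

1/2

At t = 4 the one-sided limits are ψ(4^-) = -2 and ψ(4^+) = 3.
By Dirichlet's theorem the series converges to their average, [(-2) + (3)]/2 = 1/2.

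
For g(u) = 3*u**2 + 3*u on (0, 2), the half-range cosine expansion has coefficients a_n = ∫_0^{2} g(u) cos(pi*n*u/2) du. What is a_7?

a_7 = ∫_0^{2} (3*u**2 + 3*u) cos(7*pi*u/2) du.
Integrating by parts twice (tabular method), an antiderivative of (3*u**2 + 3*u) cos(7*pi*u/2) is 6*u**2*sin(7*pi*u/2)/(7*pi) + 6*u*sin(7*pi*u/2)/(7*pi) + 24*u*cos(7*pi*u/2)/(49*pi**2) - 48*sin(7*pi*u/2)/(343*pi**3) + 12*cos(7*pi*u/2)/(49*pi**2); evaluating from 0 to 2: ∫_{0}^{2} (3*u**2 + 3*u) cos(7*pi*u/2) du = (-60/(49*pi**2)) - (12/(49*pi**2)) = -72/(49*pi**2).
Hence a_7 = -72/(49*pi**2).

-72/(49*pi**2)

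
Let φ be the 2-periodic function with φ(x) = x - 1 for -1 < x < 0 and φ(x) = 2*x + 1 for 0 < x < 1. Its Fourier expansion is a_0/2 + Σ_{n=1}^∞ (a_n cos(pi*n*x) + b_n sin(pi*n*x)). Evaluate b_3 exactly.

b_3 = ∫_{-1}^{1} φ(x) sin(3*pi*x) dx.
Split the integral at the breakpoints.
Integrating by parts (boundary term plus one more integral), an antiderivative of (x - 1) sin(3*pi*x) is -x*cos(3*pi*x)/(3*pi) + sin(3*pi*x)/(9*pi**2) + cos(3*pi*x)/(3*pi); evaluating from -1 to 0: ∫_{-1}^{0} (x - 1) sin(3*pi*x) dx = (1/(3*pi)) - (-2/(3*pi)) = 1/pi.
Integrating by parts (boundary term plus one more integral), an antiderivative of (2*x + 1) sin(3*pi*x) is -2*x*cos(3*pi*x)/(3*pi) + 2*sin(3*pi*x)/(9*pi**2) - cos(3*pi*x)/(3*pi); evaluating from 0 to 1: ∫_{0}^{1} (2*x + 1) sin(3*pi*x) dx = (1/pi) - (-1/(3*pi)) = 4/(3*pi).
Summing the pieces gives b_3 = 7/(3*pi).

7/(3*pi)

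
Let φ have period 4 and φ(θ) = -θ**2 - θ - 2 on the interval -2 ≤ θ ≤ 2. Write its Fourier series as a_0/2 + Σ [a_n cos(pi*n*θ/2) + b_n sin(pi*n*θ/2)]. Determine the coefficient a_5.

a_5 = 1/2 ∫_{-2}^{2} φ(θ) cos(5*pi*θ/2) dθ.
Integrating by parts twice (tabular method), an antiderivative of (-θ**2 - θ - 2) cos(5*pi*θ/2) is -2*θ**2*sin(5*pi*θ/2)/(5*pi) - 2*θ*sin(5*pi*θ/2)/(5*pi) - 8*θ*cos(5*pi*θ/2)/(25*pi**2) - 4*sin(5*pi*θ/2)/(5*pi) + 16*sin(5*pi*θ/2)/(125*pi**3) - 4*cos(5*pi*θ/2)/(25*pi**2); evaluating from -2 to 2: ∫_{-2}^{2} (-θ**2 - θ - 2) cos(5*pi*θ/2) dθ = (4/(5*pi**2)) - (-12/(25*pi**2)) = 32/(25*pi**2).
Hence a_5 = (1/2)·(32/(25*pi**2)) = 16/(25*pi**2).

16/(25*pi**2)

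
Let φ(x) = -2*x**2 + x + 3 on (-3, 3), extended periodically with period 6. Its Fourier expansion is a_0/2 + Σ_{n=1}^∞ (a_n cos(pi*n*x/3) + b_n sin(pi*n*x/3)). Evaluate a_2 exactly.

a_2 = 1/3 ∫_{-3}^{3} φ(x) cos(2*pi*x/3) dx.
Integrating by parts twice (tabular method), an antiderivative of (-2*x**2 + x + 3) cos(2*pi*x/3) is -3*x**2*sin(2*pi*x/3)/pi + 3*x*sin(2*pi*x/3)/(2*pi) - 9*x*cos(2*pi*x/3)/pi**2 + 27*sin(2*pi*x/3)/(2*pi**3) + 9*sin(2*pi*x/3)/(2*pi) + 9*cos(2*pi*x/3)/(4*pi**2); evaluating from -3 to 3: ∫_{-3}^{3} (-2*x**2 + x + 3) cos(2*pi*x/3) dx = (-99/(4*pi**2)) - (117/(4*pi**2)) = -54/pi**2.
Hence a_2 = (1/3)·(-54/pi**2) = -18/pi**2.

-18/pi**2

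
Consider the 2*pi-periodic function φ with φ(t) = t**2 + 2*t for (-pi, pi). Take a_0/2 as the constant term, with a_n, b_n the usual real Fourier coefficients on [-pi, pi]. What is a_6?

a_6 = 1/pi ∫_{-pi}^{pi} φ(t) cos(6*t) dt.
Integrating by parts twice (tabular method), an antiderivative of (t**2 + 2*t) cos(6*t) is t**2*sin(6*t)/6 + t*sin(6*t)/3 + t*cos(6*t)/18 - sin(6*t)/108 + cos(6*t)/18; evaluating from -pi to pi: ∫_{-pi}^{pi} (t**2 + 2*t) cos(6*t) dt = (1/18 + pi/18) - (1/18 - pi/18) = pi/9.
Hence a_6 = (1/pi)·(pi/9) = 1/9.

1/9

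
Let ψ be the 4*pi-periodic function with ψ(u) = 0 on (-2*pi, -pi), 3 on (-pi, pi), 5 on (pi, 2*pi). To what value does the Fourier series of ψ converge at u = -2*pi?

5/2

u = -2*pi differs from u = 2*pi by -1 full period(s), and the series is 4*pi-periodic.
At u = 2*pi the one-sided limits are ψ(2*pi^-) = 5 and ψ(2*pi^+) = 0.
By Dirichlet's theorem the series converges to their average, [(5) + (0)]/2 = 5/2.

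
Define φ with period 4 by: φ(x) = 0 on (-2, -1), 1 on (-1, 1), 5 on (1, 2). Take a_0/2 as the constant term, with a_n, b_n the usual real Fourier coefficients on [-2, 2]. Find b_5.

b_5 = 1/2 ∫_{-2}^{2} φ(x) sin(5*pi*x/2) dx.
Split the integral at the breakpoints.
∫_{-2}^{-1} (0) sin(5*pi*x/2) dx = 0.
Directly, an antiderivative of (1) sin(5*pi*x/2) is -2*cos(5*pi*x/2)/(5*pi); evaluating from -1 to 1: ∫_{-1}^{1} (1) sin(5*pi*x/2) dx = (0) - (0) = 0.
Directly, an antiderivative of (5) sin(5*pi*x/2) is -2*cos(5*pi*x/2)/pi; evaluating from 1 to 2: ∫_{1}^{2} (5) sin(5*pi*x/2) dx = (2/pi) - (0) = 2/pi.
Summing the pieces and multiplying by (1/2) gives b_5 = 1/pi.

1/pi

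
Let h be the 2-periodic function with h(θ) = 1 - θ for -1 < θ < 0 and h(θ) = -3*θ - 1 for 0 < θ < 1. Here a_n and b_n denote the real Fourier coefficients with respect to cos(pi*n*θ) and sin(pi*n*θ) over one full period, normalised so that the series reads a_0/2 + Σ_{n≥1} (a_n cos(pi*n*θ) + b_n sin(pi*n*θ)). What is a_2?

a_2 = ∫_{-1}^{1} h(θ) cos(2*pi*θ) dθ.
Split the integral at the breakpoints.
Integrating by parts (boundary term plus one more integral), an antiderivative of (1 - θ) cos(2*pi*θ) is -θ*sin(2*pi*θ)/(2*pi) + sin(2*pi*θ)/(2*pi) - cos(2*pi*θ)/(4*pi**2); evaluating from -1 to 0: ∫_{-1}^{0} (1 - θ) cos(2*pi*θ) dθ = (-1/(4*pi**2)) - (-1/(4*pi**2)) = 0.
Integrating by parts (boundary term plus one more integral), an antiderivative of (-3*θ - 1) cos(2*pi*θ) is -3*θ*sin(2*pi*θ)/(2*pi) - sin(2*pi*θ)/(2*pi) - 3*cos(2*pi*θ)/(4*pi**2); evaluating from 0 to 1: ∫_{0}^{1} (-3*θ - 1) cos(2*pi*θ) dθ = (-3/(4*pi**2)) - (-3/(4*pi**2)) = 0.
Summing the pieces gives a_2 = 0.

0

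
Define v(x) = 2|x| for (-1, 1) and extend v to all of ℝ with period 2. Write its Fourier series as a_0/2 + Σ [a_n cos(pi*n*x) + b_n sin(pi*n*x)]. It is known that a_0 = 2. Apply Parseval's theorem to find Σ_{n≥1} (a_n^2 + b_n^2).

2/3

Parseval: a_0^2/2 + Σ_{n≥1} (a_n^2+b_n^2) = ∫_{-1}^{1} v(x)^2 dx = 8/3.
Subtract a_0^2/2 = 2: Σ (a_n^2+b_n^2) = 2/3.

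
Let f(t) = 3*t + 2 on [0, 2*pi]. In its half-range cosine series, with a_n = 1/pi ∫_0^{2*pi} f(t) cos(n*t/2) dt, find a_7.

-24/(49*pi)

a_7 = 1/pi ∫_0^{2*pi} (3*t + 2) cos(7*t/2) dt.
Integrating by parts (boundary term plus one more integral), an antiderivative of (3*t + 2) cos(7*t/2) is 6*t*sin(7*t/2)/7 + 4*sin(7*t/2)/7 + 12*cos(7*t/2)/49; evaluating from 0 to 2*pi: ∫_{0}^{2*pi} (3*t + 2) cos(7*t/2) dt = (-12/49) - (12/49) = -24/49.
Hence a_7 = (1/pi)·(-24/49) = -24/(49*pi).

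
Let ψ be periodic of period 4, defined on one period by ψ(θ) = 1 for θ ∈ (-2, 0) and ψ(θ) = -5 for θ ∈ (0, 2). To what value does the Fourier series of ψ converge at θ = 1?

ψ is continuous at θ = 1 with value -5, so the series converges to -5 there.

-5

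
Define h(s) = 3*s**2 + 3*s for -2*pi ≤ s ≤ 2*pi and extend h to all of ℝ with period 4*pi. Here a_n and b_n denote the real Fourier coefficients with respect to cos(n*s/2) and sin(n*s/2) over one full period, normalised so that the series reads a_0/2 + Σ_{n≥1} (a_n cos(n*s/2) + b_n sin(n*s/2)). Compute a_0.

a_0 = (1/(2*pi)) ∫_{-2*pi}^{2*pi} h(s) ds = (1/(2*pi)) · (16*pi**3) = 8*pi**2.

8*pi**2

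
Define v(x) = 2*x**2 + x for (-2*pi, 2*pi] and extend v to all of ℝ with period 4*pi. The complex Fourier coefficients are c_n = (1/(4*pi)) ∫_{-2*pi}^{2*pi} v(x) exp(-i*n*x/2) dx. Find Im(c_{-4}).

Since v is real-valued, Im(c_{-4}) = -(1/(4*pi)) ∫_{-2*pi}^{2*pi} v(x) sin(-2*x) dx = b_{4}/2.
Integrating by parts twice (tabular method), an antiderivative of (2*x**2 + x) sin(-2*x) is x**2*cos(2*x) - x*sin(2*x) + x*cos(2*x)/2 - sin(2*x)/4 - cos(2*x)/2; evaluating from -2*pi to 2*pi: ∫_{-2*pi}^{2*pi} (2*x**2 + x) sin(-2*x) dx = (-1/2 + pi + 4*pi**2) - (-pi - 1/2 + 4*pi**2) = 2*pi.
Hence Im(c_{-4}) = (-1/(4*pi))·(2*pi) = -1/2.

-1/2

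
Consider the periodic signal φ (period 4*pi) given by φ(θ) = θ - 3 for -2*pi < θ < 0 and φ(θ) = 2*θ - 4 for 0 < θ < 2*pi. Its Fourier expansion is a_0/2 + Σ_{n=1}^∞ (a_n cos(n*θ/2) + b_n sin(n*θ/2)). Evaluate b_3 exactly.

2 - 2/(3*pi)

b_3 = (1/(2*pi)) ∫_{-2*pi}^{2*pi} φ(θ) sin(3*θ/2) dθ.
Split the integral at the breakpoints.
Integrating by parts (boundary term plus one more integral), an antiderivative of (θ - 3) sin(3*θ/2) is -2*θ*cos(3*θ/2)/3 + 4*sin(3*θ/2)/9 + 2*cos(3*θ/2); evaluating from -2*pi to 0: ∫_{-2*pi}^{0} (θ - 3) sin(3*θ/2) dθ = (2) - (-4*pi/3 - 2) = 4 + 4*pi/3.
Integrating by parts (boundary term plus one more integral), an antiderivative of (2*θ - 4) sin(3*θ/2) is -4*θ*cos(3*θ/2)/3 + 8*sin(3*θ/2)/9 + 8*cos(3*θ/2)/3; evaluating from 0 to 2*pi: ∫_{0}^{2*pi} (2*θ - 4) sin(3*θ/2) dθ = (-8/3 + 8*pi/3) - (8/3) = -16/3 + 8*pi/3.
Summing the pieces and multiplying by (1/(2*pi)) gives b_3 = 2 - 2/(3*pi).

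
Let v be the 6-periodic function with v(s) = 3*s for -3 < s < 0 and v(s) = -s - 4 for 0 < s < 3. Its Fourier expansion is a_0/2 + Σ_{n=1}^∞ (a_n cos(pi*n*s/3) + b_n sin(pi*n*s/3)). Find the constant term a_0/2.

a_0 = 1/3 ∫_{-3}^{3} v(s) ds = 1/3 · (-30) = -10.
So the constant term a_0/2 = -5.

-5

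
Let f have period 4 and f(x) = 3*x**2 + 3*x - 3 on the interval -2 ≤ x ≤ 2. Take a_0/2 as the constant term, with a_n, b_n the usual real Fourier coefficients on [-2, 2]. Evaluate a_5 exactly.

a_5 = 1/2 ∫_{-2}^{2} f(x) cos(5*pi*x/2) dx.
Integrating by parts twice (tabular method), an antiderivative of (3*x**2 + 3*x - 3) cos(5*pi*x/2) is 6*x**2*sin(5*pi*x/2)/(5*pi) + 6*x*sin(5*pi*x/2)/(5*pi) + 24*x*cos(5*pi*x/2)/(25*pi**2) - 6*sin(5*pi*x/2)/(5*pi) - 48*sin(5*pi*x/2)/(125*pi**3) + 12*cos(5*pi*x/2)/(25*pi**2); evaluating from -2 to 2: ∫_{-2}^{2} (3*x**2 + 3*x - 3) cos(5*pi*x/2) dx = (-12/(5*pi**2)) - (36/(25*pi**2)) = -96/(25*pi**2).
Hence a_5 = (1/2)·(-96/(25*pi**2)) = -48/(25*pi**2).

-48/(25*pi**2)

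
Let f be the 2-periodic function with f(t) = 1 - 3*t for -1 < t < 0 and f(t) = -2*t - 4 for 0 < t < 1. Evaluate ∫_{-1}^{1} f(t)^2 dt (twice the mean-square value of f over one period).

97/3

∫_{-1}^{1} f(t)^2 dt = 97/3.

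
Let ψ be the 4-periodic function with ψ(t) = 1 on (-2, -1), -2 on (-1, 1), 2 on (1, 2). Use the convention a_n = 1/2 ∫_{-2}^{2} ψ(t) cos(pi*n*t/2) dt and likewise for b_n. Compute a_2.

0

a_2 = 1/2 ∫_{-2}^{2} ψ(t) cos(pi*t) dt.
Split the integral at the breakpoints.
Directly, an antiderivative of (1) cos(pi*t) is sin(pi*t)/pi; evaluating from -2 to -1: ∫_{-2}^{-1} (1) cos(pi*t) dt = (0) - (0) = 0.
Directly, an antiderivative of (-2) cos(pi*t) is -2*sin(pi*t)/pi; evaluating from -1 to 1: ∫_{-1}^{1} (-2) cos(pi*t) dt = (0) - (0) = 0.
Directly, an antiderivative of (2) cos(pi*t) is 2*sin(pi*t)/pi; evaluating from 1 to 2: ∫_{1}^{2} (2) cos(pi*t) dt = (0) - (0) = 0.
Summing the pieces and multiplying by (1/2) gives a_2 = 0.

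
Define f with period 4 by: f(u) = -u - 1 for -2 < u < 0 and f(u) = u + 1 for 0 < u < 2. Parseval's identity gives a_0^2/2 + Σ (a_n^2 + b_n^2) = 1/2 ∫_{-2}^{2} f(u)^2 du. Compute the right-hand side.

1/2 ∫_{-2}^{2} f(u)^2 du = 1/2 · (28/3) = 14/3.

14/3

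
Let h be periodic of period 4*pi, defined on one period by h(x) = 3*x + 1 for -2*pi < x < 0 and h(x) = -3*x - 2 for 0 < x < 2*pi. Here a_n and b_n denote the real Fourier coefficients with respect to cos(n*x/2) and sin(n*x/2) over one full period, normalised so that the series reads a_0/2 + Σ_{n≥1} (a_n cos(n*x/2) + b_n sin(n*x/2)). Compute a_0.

-6*pi - 1

a_0 = (1/(2*pi)) ∫_{-2*pi}^{2*pi} h(x) dx = (1/(2*pi)) · (-2*pi*(1 + 6*pi)) = -6*pi - 1.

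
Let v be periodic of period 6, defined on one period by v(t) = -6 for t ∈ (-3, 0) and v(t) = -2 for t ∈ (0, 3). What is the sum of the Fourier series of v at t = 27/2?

t = 27/2 differs from t = 3/2 by 2 full period(s), and the series is 6-periodic.
v is continuous at t = 3/2 with value -2, so the series converges to -2 there.

-2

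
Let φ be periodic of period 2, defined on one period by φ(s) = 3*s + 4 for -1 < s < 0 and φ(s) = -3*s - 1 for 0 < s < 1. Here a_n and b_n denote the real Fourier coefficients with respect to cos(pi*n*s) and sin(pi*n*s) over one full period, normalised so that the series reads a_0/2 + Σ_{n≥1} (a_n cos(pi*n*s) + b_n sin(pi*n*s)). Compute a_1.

12/pi**2

a_1 = ∫_{-1}^{1} φ(s) cos(pi*s) ds.
Split the integral at the breakpoints.
Integrating by parts (boundary term plus one more integral), an antiderivative of (3*s + 4) cos(pi*s) is 3*s*sin(pi*s)/pi + 4*sin(pi*s)/pi + 3*cos(pi*s)/pi**2; evaluating from -1 to 0: ∫_{-1}^{0} (3*s + 4) cos(pi*s) ds = (3/pi**2) - (-3/pi**2) = 6/pi**2.
Integrating by parts (boundary term plus one more integral), an antiderivative of (-3*s - 1) cos(pi*s) is -3*s*sin(pi*s)/pi - sin(pi*s)/pi - 3*cos(pi*s)/pi**2; evaluating from 0 to 1: ∫_{0}^{1} (-3*s - 1) cos(pi*s) ds = (3/pi**2) - (-3/pi**2) = 6/pi**2.
Summing the pieces gives a_1 = 12/pi**2.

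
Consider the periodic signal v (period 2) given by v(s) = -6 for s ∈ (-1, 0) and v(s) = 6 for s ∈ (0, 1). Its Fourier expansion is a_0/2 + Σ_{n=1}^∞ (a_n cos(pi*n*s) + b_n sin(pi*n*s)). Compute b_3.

b_3 = ∫_{-1}^{1} v(s) sin(3*pi*s) ds.
v is odd and sin(3*pi*s) is odd, so the integrand is even and b_3 = 2 ∫_0^{1} v(s) sin(3*pi*s) ds.
Directly, an antiderivative of (6) sin(3*pi*s) is -2*cos(3*pi*s)/pi; evaluating from 0 to 1: ∫_{0}^{1} (6) sin(3*pi*s) ds = (2/pi) - (-2/pi) = 4/pi.
Hence b_3 = 2·(4/pi) = 8/pi.

8/pi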